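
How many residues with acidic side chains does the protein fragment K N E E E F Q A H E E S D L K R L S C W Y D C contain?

7

The acidic residues are Asp (D) and Glu (E), whose side chains end in a carboxylate group.
Matching residues: E3, E4, E5, E10, E11, D13, D22.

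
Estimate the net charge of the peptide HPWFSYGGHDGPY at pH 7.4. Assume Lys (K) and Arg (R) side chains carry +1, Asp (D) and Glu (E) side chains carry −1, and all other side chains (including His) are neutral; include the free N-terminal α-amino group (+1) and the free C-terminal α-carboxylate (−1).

-1

Positive (K, R): none → +0.
Negative (D, E): D10 → −1.
The N-terminus (+1) and C-terminus (−1) cancel.
Net charge = (+0) + (−1) = −1.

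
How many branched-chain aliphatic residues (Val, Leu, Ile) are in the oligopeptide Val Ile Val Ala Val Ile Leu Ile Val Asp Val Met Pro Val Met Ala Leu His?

Matching residues: Val1, Ile2, Val3, Val5, Ile6, Leu7, Ile8, Val9, Val11, Val14, Leu17.

11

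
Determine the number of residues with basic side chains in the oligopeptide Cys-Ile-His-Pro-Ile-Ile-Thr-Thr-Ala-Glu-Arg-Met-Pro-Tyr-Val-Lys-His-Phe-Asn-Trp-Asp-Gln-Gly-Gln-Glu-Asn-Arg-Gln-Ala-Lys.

The basic amino acids are Lys (K), Arg (R), and His (H).
Matching residues: His3, Arg11, Lys16, His17, Arg27, Lys30.

6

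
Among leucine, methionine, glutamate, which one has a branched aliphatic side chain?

The BCAAs are Val, Leu, and Ile — aliphatic side chains with a branch point.
Of the listed options, only leucine belongs to this group.

leucine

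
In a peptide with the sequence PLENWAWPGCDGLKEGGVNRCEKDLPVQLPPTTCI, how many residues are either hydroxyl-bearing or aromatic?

4

Hydroxyl-bearing: S, T, Y. Aromatic: F, W, Y.
Hydroxyl-bearing residues here: T32, T33 (2).
Aromatic residues here: W5, W7 (2).
(Y belongs to both groups, but none appear in this sequence.) Total = 2 + 2 = 4.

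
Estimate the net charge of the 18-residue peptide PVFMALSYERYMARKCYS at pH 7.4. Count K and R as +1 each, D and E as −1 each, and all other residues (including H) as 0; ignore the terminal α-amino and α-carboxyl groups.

Positive (K, R): R10, R14, K15 → +3.
Negative (D, E): E9 → −1.
Net charge = (+3) + (−1) = +2.

+2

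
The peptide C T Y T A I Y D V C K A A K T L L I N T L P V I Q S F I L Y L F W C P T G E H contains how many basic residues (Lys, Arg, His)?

3

Matching residues: K11, K14, H39.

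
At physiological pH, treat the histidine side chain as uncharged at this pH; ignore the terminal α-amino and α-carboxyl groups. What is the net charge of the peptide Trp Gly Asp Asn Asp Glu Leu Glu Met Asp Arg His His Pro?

-4

The side chains ionized at physiological pH are Lys/Arg (+1) and Asp/Glu (−1); with His treated as neutral, nothing else contributes.
Positive (K, R): Arg11 → +1.
Negative (D, E): Asp3, Asp5, Glu6, Glu8, Asp10 → −5.
Net charge = (+1) + (−5) = −4.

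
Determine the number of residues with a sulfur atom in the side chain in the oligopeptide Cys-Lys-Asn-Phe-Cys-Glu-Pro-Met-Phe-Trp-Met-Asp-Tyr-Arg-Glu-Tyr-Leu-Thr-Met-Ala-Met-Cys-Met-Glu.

8

The sulfur-bearing residues are cysteine (–SH) and methionine (–S–CH₃).
Matching residues: Cys1, Cys5, Met8, Met11, Met19, Met21, Cys22, Met23.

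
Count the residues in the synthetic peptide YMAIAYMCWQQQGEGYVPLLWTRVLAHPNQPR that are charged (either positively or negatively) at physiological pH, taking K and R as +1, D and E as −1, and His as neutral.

Charged side chains at pH ~7.4: K, R (positive); D, E (negative).
Matching residues: E14, R23, R32.

3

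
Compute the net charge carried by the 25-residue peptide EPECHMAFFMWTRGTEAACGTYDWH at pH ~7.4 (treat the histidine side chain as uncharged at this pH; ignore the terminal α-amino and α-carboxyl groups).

-3

The side chains ionized at physiological pH are Lys/Arg (+1) and Asp/Glu (−1); with His treated as neutral, nothing else contributes.
Positive (K, R): R13 → +1.
Negative (D, E): E1, E3, E16, D23 → −4.
Net charge = (+1) + (−4) = −3.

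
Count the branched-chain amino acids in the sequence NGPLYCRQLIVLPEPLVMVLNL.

10

The BCAAs are Val, Leu, and Ile — aliphatic side chains with a branch point.
Matching residues: L4, L9, I10, V11, L12, L16, V17, V19, L20, L22.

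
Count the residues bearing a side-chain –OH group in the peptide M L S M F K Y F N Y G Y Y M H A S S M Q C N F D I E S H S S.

S, T, and Y are the three residues with a side-chain hydroxyl.
Matching residues: S3, Y7, Y10, Y12, Y13, S17, S18, S27, S29, S30.

10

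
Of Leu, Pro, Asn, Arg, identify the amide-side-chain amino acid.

Only N (asparagine) and Q (glutamine) carry a side-chain carboxamide.
Of the listed options, only Asn belongs to this group.

Asn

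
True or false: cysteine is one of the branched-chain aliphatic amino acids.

False

V, L, and I make up the branched-chain aliphatic group.
Cysteine is not in this group.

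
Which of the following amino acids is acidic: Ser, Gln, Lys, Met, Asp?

Asp

Only D (aspartate) and E (glutamate) carry a side-chain carboxylic acid.
Of the listed options, only Asp belongs to this group.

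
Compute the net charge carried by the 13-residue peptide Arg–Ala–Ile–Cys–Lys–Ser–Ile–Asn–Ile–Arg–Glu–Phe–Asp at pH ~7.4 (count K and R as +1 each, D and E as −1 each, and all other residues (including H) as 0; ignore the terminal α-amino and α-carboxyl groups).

+1

Positive (K, R): Arg1, Lys5, Arg10 → +3.
Negative (D, E): Glu11, Asp13 → −2.
Net charge = (+3) + (−2) = +1.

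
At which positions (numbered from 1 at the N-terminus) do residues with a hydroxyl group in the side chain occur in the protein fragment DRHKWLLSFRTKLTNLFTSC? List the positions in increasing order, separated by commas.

Serine (S), threonine (T), and tyrosine (Y) each carry a hydroxyl group on the side chain.
Matching residues: S8, T11, T14, T18, S19.

8, 11, 14, 18, 19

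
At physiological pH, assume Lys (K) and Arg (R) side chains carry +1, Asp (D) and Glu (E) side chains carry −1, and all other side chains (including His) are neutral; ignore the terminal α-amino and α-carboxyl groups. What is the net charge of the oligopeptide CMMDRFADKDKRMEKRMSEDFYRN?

+1

Positive (K, R): R5, K9, K11, R12, K15, R16, R23 → +7.
Negative (D, E): D4, D8, D10, E14, E19, D20 → −6.
Net charge = (+7) + (−6) = +1.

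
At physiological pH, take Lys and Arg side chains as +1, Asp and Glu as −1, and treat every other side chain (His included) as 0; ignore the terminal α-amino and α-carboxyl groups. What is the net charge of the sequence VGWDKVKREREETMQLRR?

Positive (K, R): K5, K7, R8, R10, R17, R18 → +6.
Negative (D, E): D4, E9, E11, E12 → −4.
Net charge = (+6) + (−4) = +2.

+2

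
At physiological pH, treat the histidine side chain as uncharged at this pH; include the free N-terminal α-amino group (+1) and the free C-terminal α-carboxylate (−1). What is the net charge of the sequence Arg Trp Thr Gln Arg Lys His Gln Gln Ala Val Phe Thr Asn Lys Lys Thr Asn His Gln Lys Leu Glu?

+5

The side chains ionized at physiological pH are Lys/Arg (+1) and Asp/Glu (−1); with His treated as neutral, nothing else contributes.
Positive (K, R): Arg1, Arg5, Lys6, Lys15, Lys16, Lys21 → +6.
Negative (D, E): Glu23 → −1.
The N-terminus (+1) and C-terminus (−1) cancel.
Net charge = (+6) + (−1) = +5.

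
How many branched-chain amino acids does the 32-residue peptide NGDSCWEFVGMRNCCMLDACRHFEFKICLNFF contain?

4

Valine (V), leucine (L), and isoleucine (I) are the branched-chain amino acids.
Matching residues: V9, L17, I27, L29.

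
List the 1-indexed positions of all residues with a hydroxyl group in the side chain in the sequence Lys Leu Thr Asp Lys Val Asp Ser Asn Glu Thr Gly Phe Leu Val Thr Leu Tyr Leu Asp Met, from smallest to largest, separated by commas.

S, T, and Y are the three residues with a side-chain hydroxyl.
Matching residues: Thr3, Ser8, Thr11, Thr16, Tyr18.

3, 8, 11, 16, 18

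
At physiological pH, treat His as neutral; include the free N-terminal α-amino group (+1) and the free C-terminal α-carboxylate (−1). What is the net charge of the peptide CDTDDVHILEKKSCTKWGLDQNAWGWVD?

-3

The side chains ionized at physiological pH are Lys/Arg (+1) and Asp/Glu (−1); with His treated as neutral, nothing else contributes.
Positive (K, R): K11, K12, K16 → +3.
Negative (D, E): D2, D4, D5, E10, D20, D28 → −6.
The N-terminus (+1) and C-terminus (−1) cancel.
Net charge = (+3) + (−6) = −3.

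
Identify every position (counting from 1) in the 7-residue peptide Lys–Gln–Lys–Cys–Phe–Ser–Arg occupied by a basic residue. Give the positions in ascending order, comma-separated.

1, 3, 7

Lysine (K), arginine (R), and histidine (H) have basic, nitrogen-containing side chains.
Matching residues: Lys1, Lys3, Arg7.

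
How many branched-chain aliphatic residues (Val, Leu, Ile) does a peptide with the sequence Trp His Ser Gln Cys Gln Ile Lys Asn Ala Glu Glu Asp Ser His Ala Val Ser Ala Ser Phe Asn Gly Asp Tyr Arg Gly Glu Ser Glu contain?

2

Matching residues: Ile7, Val17.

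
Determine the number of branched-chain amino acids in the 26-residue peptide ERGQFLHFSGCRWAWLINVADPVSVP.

6

V, L, and I make up the branched-chain aliphatic group.
Matching residues: L6, L16, I17, V19, V23, V25.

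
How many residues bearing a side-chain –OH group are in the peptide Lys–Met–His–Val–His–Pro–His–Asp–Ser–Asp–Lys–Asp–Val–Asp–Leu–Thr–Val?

2

Serine (S), threonine (T), and tyrosine (Y) each carry a hydroxyl group on the side chain.
Matching residues: Ser9, Thr16.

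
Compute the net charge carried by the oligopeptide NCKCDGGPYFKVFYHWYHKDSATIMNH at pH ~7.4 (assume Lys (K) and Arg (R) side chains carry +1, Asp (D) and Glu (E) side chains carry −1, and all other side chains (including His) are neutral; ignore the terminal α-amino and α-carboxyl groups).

+1

Positive (K, R): K3, K11, K19 → +3.
Negative (D, E): D5, D20 → −2.
Net charge = (+3) + (−2) = +1.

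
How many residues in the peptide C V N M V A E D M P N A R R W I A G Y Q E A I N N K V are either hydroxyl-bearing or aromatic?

Hydroxyl-bearing: S, T, Y. Aromatic: F, W, Y.
Hydroxyl-bearing residues here: Y19 (1).
Aromatic residues here: W15, Y19 (2).
Y is in both groups, so the 1 Y residue must not be double-counted.
Total = 1 + 2 − 1 = 2.

2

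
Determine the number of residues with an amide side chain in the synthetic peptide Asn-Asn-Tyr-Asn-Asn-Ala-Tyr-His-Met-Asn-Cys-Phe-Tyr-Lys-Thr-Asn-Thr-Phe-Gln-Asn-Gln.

9

The amide-side-chain residues are Asn (N) and Gln (Q).
Matching residues: Asn1, Asn2, Asn4, Asn5, Asn10, Asn16, Gln19, Asn20, Gln21.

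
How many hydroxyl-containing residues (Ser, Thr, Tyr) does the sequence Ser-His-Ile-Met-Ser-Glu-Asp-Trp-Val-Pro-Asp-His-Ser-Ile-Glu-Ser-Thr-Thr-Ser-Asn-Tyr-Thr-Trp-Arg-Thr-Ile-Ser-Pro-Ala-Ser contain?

Matching residues: Ser1, Ser5, Ser13, Ser16, Thr17, Thr18, Ser19, Tyr21, Thr22, Thr25, Ser27, Ser30.

12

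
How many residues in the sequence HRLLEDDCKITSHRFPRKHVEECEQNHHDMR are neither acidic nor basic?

13

Acidic: D, E. Basic: K, R, H. All other residues are neither.
Matching residues: L3, L4, C8, I10, T11, S12, F15, P16, V20, C23, Q25, N26, M30.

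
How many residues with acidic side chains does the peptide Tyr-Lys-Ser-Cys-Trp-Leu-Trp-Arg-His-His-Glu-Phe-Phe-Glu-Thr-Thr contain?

Aspartate (D) and glutamate (E) have carboxylic-acid side chains and are the acidic amino acids.
Matching residues: Glu11, Glu14.

2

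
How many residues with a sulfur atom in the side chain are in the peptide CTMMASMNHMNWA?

5

The sulfur-bearing residues are cysteine (–SH) and methionine (–S–CH₃).
Matching residues: C1, M3, M4, M7, M10.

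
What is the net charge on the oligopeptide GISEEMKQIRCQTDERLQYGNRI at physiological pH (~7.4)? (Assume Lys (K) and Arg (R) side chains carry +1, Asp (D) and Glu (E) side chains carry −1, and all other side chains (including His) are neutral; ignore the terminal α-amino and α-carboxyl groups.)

Positive (K, R): K7, R10, R16, R22 → +4.
Negative (D, E): E4, E5, D14, E15 → −4.
Net charge = (+4) + (−4) = 0.

0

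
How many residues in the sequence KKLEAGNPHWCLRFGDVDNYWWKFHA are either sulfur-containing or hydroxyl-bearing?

2

Sulfur-containing: C, M. Hydroxyl-bearing: S, T, Y.
Sulfur-containing residues here: C11 (1).
Hydroxyl-bearing residues here: Y20 (1).
The two groups share no amino acid, so total = 1 + 1 = 2.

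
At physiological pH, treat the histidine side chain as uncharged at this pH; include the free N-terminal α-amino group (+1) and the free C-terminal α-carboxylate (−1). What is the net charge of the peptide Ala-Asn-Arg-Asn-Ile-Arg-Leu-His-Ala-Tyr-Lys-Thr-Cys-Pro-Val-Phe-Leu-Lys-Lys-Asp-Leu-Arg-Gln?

+5

The side chains ionized at physiological pH are Lys/Arg (+1) and Asp/Glu (−1); with His treated as neutral, nothing else contributes.
Positive (K, R): Arg3, Arg6, Lys11, Lys18, Lys19, Arg22 → +6.
Negative (D, E): Asp20 → −1.
The N-terminus (+1) and C-terminus (−1) cancel.
Net charge = (+6) + (−1) = +5.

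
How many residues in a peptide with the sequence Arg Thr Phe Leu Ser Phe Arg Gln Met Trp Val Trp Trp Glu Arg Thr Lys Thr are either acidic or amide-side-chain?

2

Acidic: D, E. Amide-side-chain: N, Q.
Acidic residues here: Glu14 (1).
Amide-side-chain residues here: Gln8 (1).
The two groups share no amino acid, so total = 1 + 1 = 2.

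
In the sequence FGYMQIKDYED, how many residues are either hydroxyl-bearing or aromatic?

Hydroxyl-bearing: S, T, Y. Aromatic: F, W, Y.
Hydroxyl-bearing residues here: Y3, Y9 (2).
Aromatic residues here: F1, Y3, Y9 (3).
Y is in both groups, so the 2 Y residues must not be double-counted.
Total = 2 + 3 − 2 = 3.

3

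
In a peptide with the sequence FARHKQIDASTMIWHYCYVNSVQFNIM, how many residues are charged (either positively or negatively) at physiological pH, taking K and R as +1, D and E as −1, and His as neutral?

Charged side chains at pH ~7.4: K, R (positive); D, E (negative).
Matching residues: R3, K5, D8.

3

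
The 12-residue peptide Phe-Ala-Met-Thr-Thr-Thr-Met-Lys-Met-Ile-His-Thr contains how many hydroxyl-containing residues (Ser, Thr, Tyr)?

4

Matching residues: Thr4, Thr5, Thr6, Thr12.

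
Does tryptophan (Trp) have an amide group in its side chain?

The amide-side-chain residues are Asn (N) and Gln (Q).
Tryptophan is not in this group.

No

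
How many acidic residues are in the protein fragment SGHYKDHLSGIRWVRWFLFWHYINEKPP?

2

The acidic residues are Asp (D) and Glu (E), whose side chains end in a carboxylate group.
Matching residues: D6, E25.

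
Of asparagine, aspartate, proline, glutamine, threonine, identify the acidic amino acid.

The acidic residues are Asp (D) and Glu (E), whose side chains end in a carboxylate group.
Of the listed options, only aspartate belongs to this group.

aspartate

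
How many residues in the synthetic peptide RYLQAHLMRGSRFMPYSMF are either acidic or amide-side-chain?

Acidic: D, E. Amide-side-chain: N, Q.
Acidic residues here: none (0).
Amide-side-chain residues here: Q4 (1).
The two groups share no amino acid, so total = 0 + 1 = 1.

1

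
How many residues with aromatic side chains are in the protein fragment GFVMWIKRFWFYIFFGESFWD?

F, W, and Y each carry an aromatic ring on the side chain.
Matching residues: F2, W5, F9, W10, F11, Y12, F14, F15, F19, W20.

10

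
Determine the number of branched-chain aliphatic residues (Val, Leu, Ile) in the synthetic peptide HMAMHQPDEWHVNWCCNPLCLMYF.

3

Matching residues: V12, L19, L21.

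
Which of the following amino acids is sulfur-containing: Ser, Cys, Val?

Cysteine (C, thiol) and methionine (M, thioether) are the two sulfur-containing amino acids.
Of the listed options, only Cys belongs to this group.

Cys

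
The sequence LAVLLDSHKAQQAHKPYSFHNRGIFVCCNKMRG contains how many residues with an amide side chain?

The amide-side-chain residues are Asn (N) and Gln (Q).
Matching residues: Q11, Q12, N21, N29.

4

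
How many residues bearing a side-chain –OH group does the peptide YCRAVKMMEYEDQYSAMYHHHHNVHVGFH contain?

The –OH-bearing residues are Ser, Thr (aliphatic alcohols), and Tyr (phenol).
Matching residues: Y1, Y10, Y14, S15, Y18.

5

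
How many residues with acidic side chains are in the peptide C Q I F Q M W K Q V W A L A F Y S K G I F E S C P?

Aspartate (D) and glutamate (E) have carboxylic-acid side chains and are the acidic amino acids.
Matching residues: E22.

1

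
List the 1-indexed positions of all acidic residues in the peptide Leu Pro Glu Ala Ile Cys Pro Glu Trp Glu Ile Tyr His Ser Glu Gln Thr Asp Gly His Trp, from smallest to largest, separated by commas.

Aspartate (D) and glutamate (E) have carboxylic-acid side chains and are the acidic amino acids.
Matching residues: Glu3, Glu8, Glu10, Glu15, Asp18.

3, 8, 10, 15, 18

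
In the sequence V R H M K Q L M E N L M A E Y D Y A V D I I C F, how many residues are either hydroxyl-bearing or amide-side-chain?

Hydroxyl-bearing: S, T, Y. Amide-side-chain: N, Q.
Hydroxyl-bearing residues here: Y15, Y17 (2).
Amide-side-chain residues here: Q6, N10 (2).
The two groups share no amino acid, so total = 2 + 2 = 4.

4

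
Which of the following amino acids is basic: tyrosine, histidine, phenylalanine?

K, R, and H are the three residues with basic side chains (ε-amine, guanidinium, and imidazole respectively).
Of the listed options, only histidine belongs to this group.

histidine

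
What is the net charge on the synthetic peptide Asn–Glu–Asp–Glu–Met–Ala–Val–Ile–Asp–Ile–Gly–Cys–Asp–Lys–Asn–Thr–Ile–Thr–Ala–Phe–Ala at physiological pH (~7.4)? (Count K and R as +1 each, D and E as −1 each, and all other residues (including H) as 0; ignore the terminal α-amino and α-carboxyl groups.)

-4

Positive (K, R): Lys14 → +1.
Negative (D, E): Glu2, Asp3, Glu4, Asp9, Asp13 → −5.
Net charge = (+1) + (−5) = −4.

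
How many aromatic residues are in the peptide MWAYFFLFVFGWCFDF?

The aromatic amino acids are Phe (F, benzyl), Trp (W, indole), and Tyr (Y, phenol).
Matching residues: W2, Y4, F5, F6, F8, F10, W12, F14, F16.

9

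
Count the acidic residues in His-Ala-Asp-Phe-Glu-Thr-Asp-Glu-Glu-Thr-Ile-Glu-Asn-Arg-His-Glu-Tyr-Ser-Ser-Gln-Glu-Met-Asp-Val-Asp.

Only D (aspartate) and E (glutamate) carry a side-chain carboxylic acid.
Matching residues: Asp3, Glu5, Asp7, Glu8, Glu9, Glu12, Glu16, Glu21, Asp23, Asp25.

10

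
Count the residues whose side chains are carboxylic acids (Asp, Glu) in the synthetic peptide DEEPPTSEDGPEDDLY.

Matching residues: D1, E2, E3, E8, D9, E12, D13, D14.

8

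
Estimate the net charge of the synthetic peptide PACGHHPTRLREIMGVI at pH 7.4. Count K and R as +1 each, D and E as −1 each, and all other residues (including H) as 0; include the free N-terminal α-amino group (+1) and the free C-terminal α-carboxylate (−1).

Positive (K, R): R9, R11 → +2.
Negative (D, E): E12 → −1.
The N-terminus (+1) and C-terminus (−1) cancel.
Net charge = (+2) + (−1) = +1.

+1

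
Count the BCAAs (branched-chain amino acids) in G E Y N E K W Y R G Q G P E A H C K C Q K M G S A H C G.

0

V, L, and I make up the branched-chain aliphatic group.
None of the 28 residues belong to this group.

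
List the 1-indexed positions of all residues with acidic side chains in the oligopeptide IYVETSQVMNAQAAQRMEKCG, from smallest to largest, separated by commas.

Aspartate (D) and glutamate (E) have carboxylic-acid side chains and are the acidic amino acids.
Matching residues: E4, E18.

4, 18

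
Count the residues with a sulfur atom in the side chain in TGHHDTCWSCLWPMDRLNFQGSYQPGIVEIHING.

The sulfur-bearing residues are cysteine (–SH) and methionine (–S–CH₃).
Matching residues: C7, C10, M14.

3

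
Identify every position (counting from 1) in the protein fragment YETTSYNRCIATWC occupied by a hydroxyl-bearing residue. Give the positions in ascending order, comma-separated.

The –OH-bearing residues are Ser, Thr (aliphatic alcohols), and Tyr (phenol).
Matching residues: Y1, T3, T4, S5, Y6, T12.

1, 3, 4, 5, 6, 12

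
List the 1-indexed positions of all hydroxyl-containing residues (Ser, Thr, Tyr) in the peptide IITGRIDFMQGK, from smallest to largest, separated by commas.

Matching residues: T3.

3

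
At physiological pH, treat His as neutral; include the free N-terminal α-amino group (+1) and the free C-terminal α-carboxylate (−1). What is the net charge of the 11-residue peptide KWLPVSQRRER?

At pH ~7.4 the Lys and Arg side chains are protonated (+1), the Asp and Glu side chains are deprotonated (−1), and with His taken as neutral all other side chains carry no charge.
Positive (K, R): K1, R8, R9, R11 → +4.
Negative (D, E): E10 → −1.
The N-terminus (+1) and C-terminus (−1) cancel.
Net charge = (+4) + (−1) = +3.

+3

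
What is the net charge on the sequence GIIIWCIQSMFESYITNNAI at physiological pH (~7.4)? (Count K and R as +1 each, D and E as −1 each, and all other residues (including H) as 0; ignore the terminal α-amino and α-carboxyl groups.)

Positive (K, R): none → +0.
Negative (D, E): E12 → −1.
Net charge = (+0) + (−1) = −1.

-1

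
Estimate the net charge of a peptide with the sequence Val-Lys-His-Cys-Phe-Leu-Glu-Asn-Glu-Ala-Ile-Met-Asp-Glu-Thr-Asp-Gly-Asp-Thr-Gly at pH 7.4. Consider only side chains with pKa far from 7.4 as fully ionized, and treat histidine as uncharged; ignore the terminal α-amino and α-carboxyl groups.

Near pH 7.4, K and R contribute +1 each, D and E contribute −1 each, and every other side chain (His included, as stated) is uncharged.
Positive (K, R): Lys2 → +1.
Negative (D, E): Glu7, Glu9, Asp13, Glu14, Asp16, Asp18 → −6.
Net charge = (+1) + (−6) = −5.

-5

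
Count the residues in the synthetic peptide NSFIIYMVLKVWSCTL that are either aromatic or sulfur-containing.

Aromatic: F, W, Y. Sulfur-containing: C, M.
Aromatic residues here: F3, Y6, W12 (3).
Sulfur-containing residues here: M7, C14 (2).
The two groups share no amino acid, so total = 3 + 2 = 5.

5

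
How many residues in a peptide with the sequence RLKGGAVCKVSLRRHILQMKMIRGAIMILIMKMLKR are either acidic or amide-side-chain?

1

Acidic: D, E. Amide-side-chain: N, Q.
Acidic residues here: none (0).
Amide-side-chain residues here: Q18 (1).
The two groups share no amino acid, so total = 0 + 1 = 1.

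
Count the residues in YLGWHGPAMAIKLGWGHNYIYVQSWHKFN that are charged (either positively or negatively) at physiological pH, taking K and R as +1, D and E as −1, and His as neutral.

Charged side chains at pH ~7.4: K, R (positive); D, E (negative).
Matching residues: K12, K27.

2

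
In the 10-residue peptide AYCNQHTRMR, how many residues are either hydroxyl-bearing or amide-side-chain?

4

Hydroxyl-bearing: S, T, Y. Amide-side-chain: N, Q.
Hydroxyl-bearing residues here: Y2, T7 (2).
Amide-side-chain residues here: N4, Q5 (2).
The two groups share no amino acid, so total = 2 + 2 = 4.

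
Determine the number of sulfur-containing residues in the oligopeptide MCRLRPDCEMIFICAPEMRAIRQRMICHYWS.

The sulfur-bearing residues are cysteine (–SH) and methionine (–S–CH₃).
Matching residues: M1, C2, C8, M10, C14, M18, M25, C27.

8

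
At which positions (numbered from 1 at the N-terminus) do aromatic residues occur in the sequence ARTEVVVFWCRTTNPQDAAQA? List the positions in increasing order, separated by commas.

8, 9

F, W, and Y each carry an aromatic ring on the side chain.
Matching residues: F8, W9.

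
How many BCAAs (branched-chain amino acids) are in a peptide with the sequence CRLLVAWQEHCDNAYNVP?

Valine (V), leucine (L), and isoleucine (I) are the branched-chain amino acids.
Matching residues: L3, L4, V5, V17.

4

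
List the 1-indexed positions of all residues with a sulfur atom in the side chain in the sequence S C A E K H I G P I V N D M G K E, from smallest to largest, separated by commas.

2, 14

Only Cys (C) and Met (M) have a sulfur atom in the side chain.
Matching residues: C2, M14.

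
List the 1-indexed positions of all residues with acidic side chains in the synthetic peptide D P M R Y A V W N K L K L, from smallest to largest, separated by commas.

1

The acidic residues are Asp (D) and Glu (E), whose side chains end in a carboxylate group.
Matching residues: D1.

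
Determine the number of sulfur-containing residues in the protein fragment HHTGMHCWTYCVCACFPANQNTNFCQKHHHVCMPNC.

Only Cys (C) and Met (M) have a sulfur atom in the side chain.
Matching residues: M5, C7, C11, C13, C15, C25, C32, M33, C36.

9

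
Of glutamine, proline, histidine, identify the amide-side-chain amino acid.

glutamine

Only N (asparagine) and Q (glutamine) carry a side-chain carboxamide.
Of the listed options, only glutamine belongs to this group.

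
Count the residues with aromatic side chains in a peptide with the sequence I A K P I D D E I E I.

0

The aromatic amino acids are Phe (F, benzyl), Trp (W, indole), and Tyr (Y, phenol).
None of the 11 residues belong to this group.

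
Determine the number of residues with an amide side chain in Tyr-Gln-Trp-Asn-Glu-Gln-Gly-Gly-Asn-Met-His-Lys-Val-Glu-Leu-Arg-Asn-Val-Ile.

5

Asparagine (N) and glutamine (Q) have uncharged amide side chains.
Matching residues: Gln2, Asn4, Gln6, Asn9, Asn17.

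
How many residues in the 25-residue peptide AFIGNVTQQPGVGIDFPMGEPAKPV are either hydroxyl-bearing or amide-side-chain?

Hydroxyl-bearing: S, T, Y. Amide-side-chain: N, Q.
Hydroxyl-bearing residues here: T7 (1).
Amide-side-chain residues here: N5, Q8, Q9 (3).
The two groups share no amino acid, so total = 1 + 3 = 4.

4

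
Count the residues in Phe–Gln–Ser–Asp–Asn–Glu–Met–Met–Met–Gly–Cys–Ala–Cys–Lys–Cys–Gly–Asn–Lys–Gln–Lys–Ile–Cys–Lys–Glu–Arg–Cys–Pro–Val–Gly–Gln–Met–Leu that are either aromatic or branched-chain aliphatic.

4

Aromatic: F, W, Y. Branched-chain aliphatic: I, L, V.
Aromatic residues here: Phe1 (1).
Branched-chain aliphatic residues here: Ile21, Val28, Leu32 (3).
The two groups share no amino acid, so total = 1 + 3 = 4.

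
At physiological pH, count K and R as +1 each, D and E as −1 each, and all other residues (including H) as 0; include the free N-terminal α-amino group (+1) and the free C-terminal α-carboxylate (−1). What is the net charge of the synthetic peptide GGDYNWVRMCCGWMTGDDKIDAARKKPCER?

Positive (K, R): R8, K19, R24, K25, K26, R30 → +6.
Negative (D, E): D3, D17, D18, D21, E29 → −5.
The N-terminus (+1) and C-terminus (−1) cancel.
Net charge = (+6) + (−5) = +1.

+1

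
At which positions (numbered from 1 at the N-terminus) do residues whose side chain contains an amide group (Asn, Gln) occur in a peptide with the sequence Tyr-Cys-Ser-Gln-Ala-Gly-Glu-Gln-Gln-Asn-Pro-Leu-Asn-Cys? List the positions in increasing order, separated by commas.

4, 8, 9, 10, 13

Matching residues: Gln4, Gln8, Gln9, Asn10, Asn13.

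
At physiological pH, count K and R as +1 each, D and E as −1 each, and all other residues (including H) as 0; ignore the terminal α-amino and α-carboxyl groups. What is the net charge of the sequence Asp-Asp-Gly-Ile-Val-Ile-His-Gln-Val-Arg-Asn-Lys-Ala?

0

Positive (K, R): Arg10, Lys12 → +2.
Negative (D, E): Asp1, Asp2 → −2.
Net charge = (+2) + (−2) = 0.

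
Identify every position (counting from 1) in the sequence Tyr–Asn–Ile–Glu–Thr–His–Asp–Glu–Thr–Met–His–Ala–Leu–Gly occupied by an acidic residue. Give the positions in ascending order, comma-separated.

Aspartate (D) and glutamate (E) have carboxylic-acid side chains and are the acidic amino acids.
Matching residues: Glu4, Asp7, Glu8.

4, 7, 8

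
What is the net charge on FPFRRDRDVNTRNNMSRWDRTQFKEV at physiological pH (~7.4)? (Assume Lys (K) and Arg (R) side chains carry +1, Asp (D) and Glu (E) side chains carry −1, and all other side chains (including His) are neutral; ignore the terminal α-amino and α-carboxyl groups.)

+3

Positive (K, R): R4, R5, R7, R12, R17, R20, K24 → +7.
Negative (D, E): D6, D8, D19, E25 → −4.
Net charge = (+7) + (−4) = +3.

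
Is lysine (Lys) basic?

K, R, and H are the three residues with basic side chains (ε-amine, guanidinium, and imidazole respectively).
Lysine is in this group.

Yes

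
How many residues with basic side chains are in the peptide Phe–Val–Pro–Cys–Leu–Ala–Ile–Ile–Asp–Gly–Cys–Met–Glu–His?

1

Lysine (K), arginine (R), and histidine (H) have basic, nitrogen-containing side chains.
Matching residues: His14.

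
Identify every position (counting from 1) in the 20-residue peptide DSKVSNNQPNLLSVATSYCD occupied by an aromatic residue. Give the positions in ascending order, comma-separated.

F, W, and Y each carry an aromatic ring on the side chain.
Matching residues: Y18.

18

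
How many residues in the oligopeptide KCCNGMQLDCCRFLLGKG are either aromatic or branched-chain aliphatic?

4

Aromatic: F, W, Y. Branched-chain aliphatic: I, L, V.
Aromatic residues here: F13 (1).
Branched-chain aliphatic residues here: L8, L14, L15 (3).
The two groups share no amino acid, so total = 1 + 3 = 4.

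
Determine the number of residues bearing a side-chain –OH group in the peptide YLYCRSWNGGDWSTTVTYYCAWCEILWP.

The –OH-bearing residues are Ser, Thr (aliphatic alcohols), and Tyr (phenol).
Matching residues: Y1, Y3, S6, S13, T14, T15, T17, Y18, Y19.

9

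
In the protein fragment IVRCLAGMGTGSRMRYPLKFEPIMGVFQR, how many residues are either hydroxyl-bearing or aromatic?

Hydroxyl-bearing: S, T, Y. Aromatic: F, W, Y.
Hydroxyl-bearing residues here: T10, S12, Y16 (3).
Aromatic residues here: Y16, F20, F27 (3).
Y is in both groups, so the 1 Y residue must not be double-counted.
Total = 3 + 3 − 1 = 5.

5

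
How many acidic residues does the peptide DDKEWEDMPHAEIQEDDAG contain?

Aspartate (D) and glutamate (E) have carboxylic-acid side chains and are the acidic amino acids.
Matching residues: D1, D2, E4, E6, D7, E12, E15, D16, D17.

9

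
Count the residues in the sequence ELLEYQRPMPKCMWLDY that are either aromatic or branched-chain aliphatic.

Aromatic: F, W, Y. Branched-chain aliphatic: I, L, V.
Aromatic residues here: Y5, W14, Y17 (3).
Branched-chain aliphatic residues here: L2, L3, L15 (3).
The two groups share no amino acid, so total = 3 + 3 = 6.

6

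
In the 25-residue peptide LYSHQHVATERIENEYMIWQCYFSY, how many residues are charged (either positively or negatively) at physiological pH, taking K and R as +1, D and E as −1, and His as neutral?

Charged side chains at pH ~7.4: K, R (positive); D, E (negative).
Matching residues: E10, R11, E13, E15.

4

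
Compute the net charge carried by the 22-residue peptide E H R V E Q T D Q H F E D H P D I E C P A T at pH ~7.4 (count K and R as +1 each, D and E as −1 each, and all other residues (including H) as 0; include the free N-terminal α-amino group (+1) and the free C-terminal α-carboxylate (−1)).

Positive (K, R): R3 → +1.
Negative (D, E): E1, E5, D8, E12, D13, D16, E18 → −7.
The N-terminus (+1) and C-terminus (−1) cancel.
Net charge = (+1) + (−7) = −6.

-6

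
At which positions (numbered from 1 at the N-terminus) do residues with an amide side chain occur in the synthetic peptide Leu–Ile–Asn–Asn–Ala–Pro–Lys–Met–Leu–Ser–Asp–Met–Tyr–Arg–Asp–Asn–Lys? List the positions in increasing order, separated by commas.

3, 4, 16

Asparagine (N) and glutamine (Q) have uncharged amide side chains.
Matching residues: Asn3, Asn4, Asn16.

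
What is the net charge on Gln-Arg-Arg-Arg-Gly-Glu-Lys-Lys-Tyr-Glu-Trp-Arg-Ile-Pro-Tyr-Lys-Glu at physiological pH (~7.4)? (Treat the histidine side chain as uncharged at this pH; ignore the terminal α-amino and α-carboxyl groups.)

The side chains ionized at physiological pH are Lys/Arg (+1) and Asp/Glu (−1); with His treated as neutral, nothing else contributes.
Positive (K, R): Arg2, Arg3, Arg4, Lys7, Lys8, Arg12, Lys16 → +7.
Negative (D, E): Glu6, Glu10, Glu17 → −3.
Net charge = (+7) + (−3) = +4.

+4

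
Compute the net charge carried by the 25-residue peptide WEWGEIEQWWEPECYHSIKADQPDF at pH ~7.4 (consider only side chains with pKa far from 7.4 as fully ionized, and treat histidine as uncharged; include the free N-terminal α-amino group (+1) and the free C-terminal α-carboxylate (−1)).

-6

Near pH 7.4, K and R contribute +1 each, D and E contribute −1 each, and every other side chain (His included, as stated) is uncharged.
Positive (K, R): K19 → +1.
Negative (D, E): E2, E5, E7, E11, E13, D21, D24 → −7.
The N-terminus (+1) and C-terminus (−1) cancel.
Net charge = (+1) + (−7) = −6.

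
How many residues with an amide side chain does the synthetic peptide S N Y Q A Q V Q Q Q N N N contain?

The amide-side-chain residues are Asn (N) and Gln (Q).
Matching residues: N2, Q4, Q6, Q8, Q9, Q10, N11, N12, N13.

9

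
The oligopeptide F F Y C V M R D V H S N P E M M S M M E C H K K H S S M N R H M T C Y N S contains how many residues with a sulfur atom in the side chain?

Cysteine (C, thiol) and methionine (M, thioether) are the two sulfur-containing amino acids.
Matching residues: C4, M6, M15, M16, M18, M19, C21, M28, M32, C34.

10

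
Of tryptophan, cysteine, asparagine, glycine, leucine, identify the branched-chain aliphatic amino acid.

The BCAAs are Val, Leu, and Ile — aliphatic side chains with a branch point.
Of the listed options, only leucine belongs to this group.

leucine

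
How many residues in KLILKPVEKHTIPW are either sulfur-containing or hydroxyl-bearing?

1

Sulfur-containing: C, M. Hydroxyl-bearing: S, T, Y.
Sulfur-containing residues here: none (0).
Hydroxyl-bearing residues here: T11 (1).
The two groups share no amino acid, so total = 0 + 1 = 1.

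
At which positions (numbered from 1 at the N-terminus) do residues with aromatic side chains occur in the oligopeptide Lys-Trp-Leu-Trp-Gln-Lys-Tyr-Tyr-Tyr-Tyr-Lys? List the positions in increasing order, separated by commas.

The aromatic amino acids are Phe (F, benzyl), Trp (W, indole), and Tyr (Y, phenol).
Matching residues: Trp2, Trp4, Tyr7, Tyr8, Tyr9, Tyr10.

2, 4, 7, 8, 9, 10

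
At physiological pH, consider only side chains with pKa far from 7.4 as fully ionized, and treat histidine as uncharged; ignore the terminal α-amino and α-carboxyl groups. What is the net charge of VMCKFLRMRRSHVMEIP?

Near pH 7.4, K and R contribute +1 each, D and E contribute −1 each, and every other side chain (His included, as stated) is uncharged.
Positive (K, R): K4, R7, R9, R10 → +4.
Negative (D, E): E15 → −1.
Net charge = (+4) + (−1) = +3.

+3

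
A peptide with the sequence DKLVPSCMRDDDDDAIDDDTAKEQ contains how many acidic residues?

10

The acidic residues are Asp (D) and Glu (E), whose side chains end in a carboxylate group.
Matching residues: D1, D10, D11, D12, D13, D14, D17, D18, D19, E23.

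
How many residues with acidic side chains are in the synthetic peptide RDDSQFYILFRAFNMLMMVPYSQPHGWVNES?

The acidic residues are Asp (D) and Glu (E), whose side chains end in a carboxylate group.
Matching residues: D2, D3, E30.

3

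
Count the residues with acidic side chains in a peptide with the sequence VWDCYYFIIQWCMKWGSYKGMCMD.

2

Only D (aspartate) and E (glutamate) carry a side-chain carboxylic acid.
Matching residues: D3, D24.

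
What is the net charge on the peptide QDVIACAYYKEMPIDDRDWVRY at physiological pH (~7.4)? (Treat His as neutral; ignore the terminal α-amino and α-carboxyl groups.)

-2

At pH ~7.4 the Lys and Arg side chains are protonated (+1), the Asp and Glu side chains are deprotonated (−1), and with His taken as neutral all other side chains carry no charge.
Positive (K, R): K10, R17, R21 → +3.
Negative (D, E): D2, E11, D15, D16, D18 → −5.
Net charge = (+3) + (−5) = −2.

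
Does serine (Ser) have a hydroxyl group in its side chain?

Yes

Serine (S), threonine (T), and tyrosine (Y) each carry a hydroxyl group on the side chain.
Serine is in this group.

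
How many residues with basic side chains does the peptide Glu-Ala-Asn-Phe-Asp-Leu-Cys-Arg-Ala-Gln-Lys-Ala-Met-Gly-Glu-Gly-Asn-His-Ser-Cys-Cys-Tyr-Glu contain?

K, R, and H are the three residues with basic side chains (ε-amine, guanidinium, and imidazole respectively).
Matching residues: Arg8, Lys11, His18.

3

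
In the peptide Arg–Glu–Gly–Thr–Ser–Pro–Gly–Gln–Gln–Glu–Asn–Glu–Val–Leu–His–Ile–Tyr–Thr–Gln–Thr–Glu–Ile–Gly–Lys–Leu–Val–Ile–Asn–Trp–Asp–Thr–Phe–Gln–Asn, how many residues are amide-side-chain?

Asparagine (N) and glutamine (Q) have uncharged amide side chains.
Matching residues: Gln8, Gln9, Asn11, Gln19, Asn28, Gln33, Asn34.

7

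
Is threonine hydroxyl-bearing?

Yes

S, T, and Y are the three residues with a side-chain hydroxyl.
Threonine is in this group.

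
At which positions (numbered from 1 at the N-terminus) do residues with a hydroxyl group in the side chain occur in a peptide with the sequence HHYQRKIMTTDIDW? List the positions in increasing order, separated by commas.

3, 9, 10

Serine (S), threonine (T), and tyrosine (Y) each carry a hydroxyl group on the side chain.
Matching residues: Y3, T9, T10.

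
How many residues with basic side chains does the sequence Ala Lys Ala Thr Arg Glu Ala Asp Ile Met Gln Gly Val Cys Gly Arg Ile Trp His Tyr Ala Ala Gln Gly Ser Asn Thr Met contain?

Lysine (K), arginine (R), and histidine (H) have basic, nitrogen-containing side chains.
Matching residues: Lys2, Arg5, Arg16, His19.

4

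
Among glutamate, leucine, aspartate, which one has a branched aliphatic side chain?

leucine

Valine (V), leucine (L), and isoleucine (I) are the branched-chain amino acids.
Of the listed options, only leucine belongs to this group.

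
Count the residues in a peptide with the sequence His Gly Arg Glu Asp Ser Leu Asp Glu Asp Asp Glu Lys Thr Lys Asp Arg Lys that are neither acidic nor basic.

Acidic: D, E. Basic: K, R, H. All other residues are neither.
Matching residues: Gly2, Ser6, Leu7, Thr14.

4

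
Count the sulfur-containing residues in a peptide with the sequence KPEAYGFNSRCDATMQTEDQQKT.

The sulfur-bearing residues are cysteine (–SH) and methionine (–S–CH₃).
Matching residues: C11, M15.

2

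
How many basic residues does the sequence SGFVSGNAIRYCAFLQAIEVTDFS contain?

1

The basic amino acids are Lys (K), Arg (R), and His (H).
Matching residues: R10.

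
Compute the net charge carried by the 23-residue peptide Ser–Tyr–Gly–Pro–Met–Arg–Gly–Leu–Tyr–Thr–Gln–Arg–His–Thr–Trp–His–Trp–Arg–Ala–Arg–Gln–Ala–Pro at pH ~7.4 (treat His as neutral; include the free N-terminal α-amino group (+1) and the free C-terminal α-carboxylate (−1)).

+4

The side chains ionized at physiological pH are Lys/Arg (+1) and Asp/Glu (−1); with His treated as neutral, nothing else contributes.
Positive (K, R): Arg6, Arg12, Arg18, Arg20 → +4.
Negative (D, E): none → −0.
The N-terminus (+1) and C-terminus (−1) cancel.
Net charge = (+4) + (−0) = +4.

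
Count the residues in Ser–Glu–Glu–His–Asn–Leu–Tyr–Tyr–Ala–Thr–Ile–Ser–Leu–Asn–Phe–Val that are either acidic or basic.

Acidic: D, E. Basic: H, K, R.
Acidic residues here: Glu2, Glu3 (2).
Basic residues here: His4 (1).
The two groups share no amino acid, so total = 2 + 1 = 3.

3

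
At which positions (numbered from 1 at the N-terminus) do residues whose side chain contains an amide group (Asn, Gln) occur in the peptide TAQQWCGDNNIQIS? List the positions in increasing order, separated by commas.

3, 4, 9, 10, 12

Matching residues: Q3, Q4, N9, N10, Q12.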